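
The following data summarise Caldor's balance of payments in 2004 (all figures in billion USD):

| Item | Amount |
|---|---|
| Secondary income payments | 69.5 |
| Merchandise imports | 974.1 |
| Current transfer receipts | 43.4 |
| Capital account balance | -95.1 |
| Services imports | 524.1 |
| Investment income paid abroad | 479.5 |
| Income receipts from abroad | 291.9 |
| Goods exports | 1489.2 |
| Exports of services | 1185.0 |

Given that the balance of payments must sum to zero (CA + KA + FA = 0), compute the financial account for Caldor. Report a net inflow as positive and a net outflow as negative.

Goods balance = 1489.2 - 974.1 = 515.1
Services balance = 1185.0 - 524.1 = 660.9
Trade balance (goods + services) = 515.1 + 660.9 = 1176.0
Net primary income = 291.9 - 479.5 = -187.6
Net secondary income = 43.4 - 69.5 = -26.1
Current account = 1176.0 + (-187.6) + (-26.1) = 962.3
Financial account = -(962.3 + (-95.1)) = -867.2

-867.2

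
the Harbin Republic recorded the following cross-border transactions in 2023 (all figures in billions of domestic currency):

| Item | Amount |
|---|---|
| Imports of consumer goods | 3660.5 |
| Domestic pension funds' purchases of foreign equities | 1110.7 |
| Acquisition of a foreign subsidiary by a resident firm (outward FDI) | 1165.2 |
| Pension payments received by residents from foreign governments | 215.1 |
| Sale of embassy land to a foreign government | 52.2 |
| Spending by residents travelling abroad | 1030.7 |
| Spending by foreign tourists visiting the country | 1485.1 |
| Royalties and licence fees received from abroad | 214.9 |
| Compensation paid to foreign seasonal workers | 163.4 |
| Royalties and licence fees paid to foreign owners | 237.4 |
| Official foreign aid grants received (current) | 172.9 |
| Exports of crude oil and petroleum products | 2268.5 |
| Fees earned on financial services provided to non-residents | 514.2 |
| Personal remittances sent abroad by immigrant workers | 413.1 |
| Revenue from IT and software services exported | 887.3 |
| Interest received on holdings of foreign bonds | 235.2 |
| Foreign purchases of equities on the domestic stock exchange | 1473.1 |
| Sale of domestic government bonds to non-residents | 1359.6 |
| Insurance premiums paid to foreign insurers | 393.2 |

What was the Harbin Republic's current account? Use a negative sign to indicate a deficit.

94.9

Goods: 2268.5 - 3660.5 = -1392.0
Services: -393.2 - 237.4 - 1030.7 + 887.3 + 214.9 + 514.2 + 1485.1 = 1440.2
Primary income: 235.2 - 163.4 = 71.8
Secondary income: -413.1 + 172.9 + 215.1 = -25.1
Current account = (-1392.0) + 1440.2 + 71.8 + (-25.1) = 94.9
(Excluded from the current account — financial account: domestic pension funds' purchases of foreign equities 1110.7, acquisition of a foreign subsidiary by a resident firm (outward FDI) 1165.2, foreign purchases of equities on the domestic stock exchange 1473.1, sale of domestic government bonds to non-residents 1359.6; capital account: sale of embassy land to a foreign government 52.2.)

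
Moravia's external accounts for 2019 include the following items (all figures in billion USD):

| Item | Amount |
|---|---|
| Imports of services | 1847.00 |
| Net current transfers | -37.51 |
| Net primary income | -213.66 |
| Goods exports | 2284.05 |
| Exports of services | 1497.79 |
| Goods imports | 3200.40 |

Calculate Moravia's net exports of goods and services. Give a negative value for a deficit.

Goods balance = 2284.05 - 3200.40 = -916.35
Services balance = 1497.79 - 1847.00 = -349.21
Trade balance (goods + services) = -916.35 + (-349.21) = -1265.56

-1265.56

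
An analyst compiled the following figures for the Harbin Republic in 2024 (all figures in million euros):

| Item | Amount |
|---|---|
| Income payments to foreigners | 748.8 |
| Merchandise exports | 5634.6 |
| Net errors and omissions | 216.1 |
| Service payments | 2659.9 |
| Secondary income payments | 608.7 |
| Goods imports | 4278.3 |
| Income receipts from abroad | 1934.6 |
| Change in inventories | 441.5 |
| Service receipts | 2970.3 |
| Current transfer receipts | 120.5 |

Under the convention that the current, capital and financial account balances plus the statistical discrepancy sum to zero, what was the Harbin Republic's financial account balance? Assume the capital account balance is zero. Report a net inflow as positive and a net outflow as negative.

-2580.4

Goods balance = 5634.6 - 4278.3 = 1356.3
Services balance = 2970.3 - 2659.9 = 310.4
Trade balance (goods + services) = 1356.3 + 310.4 = 1666.7
Net primary income = 1934.6 - 748.8 = 1185.8
Net secondary income = 120.5 - 608.7 = -488.2
Current account = 1666.7 + 1185.8 + (-488.2) = 2364.3
Financial account = -(2364.3 + 216.1) = -2580.4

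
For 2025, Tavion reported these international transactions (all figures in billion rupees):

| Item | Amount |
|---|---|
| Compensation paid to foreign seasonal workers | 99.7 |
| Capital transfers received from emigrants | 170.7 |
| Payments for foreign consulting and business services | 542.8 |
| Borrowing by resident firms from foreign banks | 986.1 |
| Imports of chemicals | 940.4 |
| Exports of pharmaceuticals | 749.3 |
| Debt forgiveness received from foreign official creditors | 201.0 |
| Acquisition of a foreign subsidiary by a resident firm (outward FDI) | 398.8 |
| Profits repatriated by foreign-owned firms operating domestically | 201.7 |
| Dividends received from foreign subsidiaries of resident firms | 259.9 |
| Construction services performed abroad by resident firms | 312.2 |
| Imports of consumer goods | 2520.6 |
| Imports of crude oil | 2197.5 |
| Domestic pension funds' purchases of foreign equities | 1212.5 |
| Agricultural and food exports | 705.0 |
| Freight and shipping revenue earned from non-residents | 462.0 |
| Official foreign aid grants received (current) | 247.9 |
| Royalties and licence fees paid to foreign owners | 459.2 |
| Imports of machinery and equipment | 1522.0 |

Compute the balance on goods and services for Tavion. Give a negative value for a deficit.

Goods: -2197.5 + 705.0 - 1522.0 - 2520.6 - 940.4 + 749.3 = -5726.2
Services: -459.2 + 462.0 - 542.8 + 312.2 = -227.8
Trade balance = -5726.2 + (-227.8) = -5954.0
(Excluded from the trade balance — primary income: compensation paid to foreign seasonal workers 99.7, profits repatriated by foreign-owned firms operating domestically 201.7, dividends received from foreign subsidiaries of resident firms 259.9; capital account: capital transfers received from emigrants 170.7, debt forgiveness received from foreign official creditors 201.0; financial account: borrowing by resident firms from foreign banks 986.1, acquisition of a foreign subsidiary by a resident firm (outward FDI) 398.8, domestic pension funds' purchases of foreign equities 1212.5; secondary income: official foreign aid grants received (current) 247.9.)

-5954.0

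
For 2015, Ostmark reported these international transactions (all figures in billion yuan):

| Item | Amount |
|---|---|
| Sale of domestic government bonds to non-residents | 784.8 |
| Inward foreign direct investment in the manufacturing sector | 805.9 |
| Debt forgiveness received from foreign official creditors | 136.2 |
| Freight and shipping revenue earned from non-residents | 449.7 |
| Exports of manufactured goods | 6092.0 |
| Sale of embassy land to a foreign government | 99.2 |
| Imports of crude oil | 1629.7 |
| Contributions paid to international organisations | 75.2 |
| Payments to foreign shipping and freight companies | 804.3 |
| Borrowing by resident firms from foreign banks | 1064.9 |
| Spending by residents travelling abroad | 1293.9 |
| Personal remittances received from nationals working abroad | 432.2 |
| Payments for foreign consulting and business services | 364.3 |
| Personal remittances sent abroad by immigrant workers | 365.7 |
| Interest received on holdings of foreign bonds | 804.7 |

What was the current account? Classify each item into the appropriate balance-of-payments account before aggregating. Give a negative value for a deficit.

Goods: -1629.7 + 6092.0 = 4462.3
Services: -804.3 - 364.3 - 1293.9 + 449.7 = -2012.8
Primary income: 804.7
Secondary income: -365.7 + 432.2 - 75.2 = -8.7
Current account = 4462.3 + (-2012.8) + 804.7 + (-8.7) = 3245.5
(Excluded from the current account — financial account: sale of domestic government bonds to non-residents 784.8, inward foreign direct investment in the manufacturing sector 805.9, borrowing by resident firms from foreign banks 1064.9; capital account: debt forgiveness received from foreign official creditors 136.2, sale of embassy land to a foreign government 99.2.)

3245.5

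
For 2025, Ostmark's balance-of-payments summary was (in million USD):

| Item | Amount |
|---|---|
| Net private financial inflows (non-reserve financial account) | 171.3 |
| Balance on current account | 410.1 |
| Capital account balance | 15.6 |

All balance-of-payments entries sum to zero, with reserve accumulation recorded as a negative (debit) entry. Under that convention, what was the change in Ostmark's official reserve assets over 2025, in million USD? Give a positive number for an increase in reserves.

Official reserve transactions balance = -(410.1 + 15.6 + 171.3) = -597.0
An accumulation of reserves is recorded as a debit (negative entry), so the change in the stock of reserves is the negative of that balance.
Change in official reserves = -(-597.0) = 597.0

597.0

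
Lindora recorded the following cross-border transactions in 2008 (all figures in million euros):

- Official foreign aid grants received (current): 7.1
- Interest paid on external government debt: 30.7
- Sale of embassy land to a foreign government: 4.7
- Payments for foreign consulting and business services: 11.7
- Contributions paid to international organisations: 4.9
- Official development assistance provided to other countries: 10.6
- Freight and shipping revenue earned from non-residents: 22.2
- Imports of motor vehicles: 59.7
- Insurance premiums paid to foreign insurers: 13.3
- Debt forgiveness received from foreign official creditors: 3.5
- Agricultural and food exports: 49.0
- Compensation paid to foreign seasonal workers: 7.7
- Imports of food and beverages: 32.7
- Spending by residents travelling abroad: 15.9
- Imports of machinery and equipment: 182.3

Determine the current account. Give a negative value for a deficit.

-291.2

Goods: -182.3 - 32.7 - 59.7 + 49.0 = -225.7
Services: -11.7 + 22.2 - 15.9 - 13.3 = -18.7
Primary income: -30.7 - 7.7 = -38.4
Secondary income: -10.6 + 7.1 - 4.9 = -8.4
Current account = (-225.7) + (-18.7) + (-38.4) + (-8.4) = -291.2
(Excluded from the current account — capital account: sale of embassy land to a foreign government 4.7, debt forgiveness received from foreign official creditors 3.5.)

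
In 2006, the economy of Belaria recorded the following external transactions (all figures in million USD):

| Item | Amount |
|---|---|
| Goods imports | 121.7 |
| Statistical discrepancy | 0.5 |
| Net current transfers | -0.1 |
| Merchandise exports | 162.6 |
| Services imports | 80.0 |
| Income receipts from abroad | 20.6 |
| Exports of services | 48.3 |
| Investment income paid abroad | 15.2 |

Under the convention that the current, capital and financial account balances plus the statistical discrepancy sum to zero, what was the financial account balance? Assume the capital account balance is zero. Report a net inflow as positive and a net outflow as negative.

-15.0

Goods balance = 162.6 - 121.7 = 40.9
Services balance = 48.3 - 80.0 = -31.7
Trade balance (goods + services) = 40.9 + (-31.7) = 9.2
Net primary income = 20.6 - 15.2 = 5.4
Net secondary income = -0.1
Current account = 9.2 + 5.4 + (-0.1) = 14.5
Financial account = -(14.5 + 0.5) = -15.0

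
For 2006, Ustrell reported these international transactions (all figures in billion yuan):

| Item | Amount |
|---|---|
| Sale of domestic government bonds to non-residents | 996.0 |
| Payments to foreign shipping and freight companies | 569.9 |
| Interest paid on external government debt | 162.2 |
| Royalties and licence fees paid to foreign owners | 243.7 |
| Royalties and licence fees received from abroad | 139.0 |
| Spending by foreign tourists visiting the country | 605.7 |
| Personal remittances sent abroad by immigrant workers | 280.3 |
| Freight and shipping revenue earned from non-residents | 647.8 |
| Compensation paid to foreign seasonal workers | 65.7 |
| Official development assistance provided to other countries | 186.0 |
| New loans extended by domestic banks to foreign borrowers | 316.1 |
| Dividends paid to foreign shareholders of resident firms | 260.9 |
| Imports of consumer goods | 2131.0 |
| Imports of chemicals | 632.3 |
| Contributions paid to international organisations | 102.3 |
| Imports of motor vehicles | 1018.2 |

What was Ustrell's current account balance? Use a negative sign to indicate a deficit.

-4260.0

Goods: -632.3 - 1018.2 - 2131.0 = -3781.5
Services: 647.8 + 605.7 - 243.7 - 569.9 + 139.0 = 578.9
Primary income: -162.2 - 260.9 - 65.7 = -488.8
Secondary income: -280.3 - 186.0 - 102.3 = -568.6
Current account = (-3781.5) + 578.9 + (-488.8) + (-568.6) = -4260.0
(Excluded from the current account — financial account: sale of domestic government bonds to non-residents 996.0, new loans extended by domestic banks to foreign borrowers 316.1.)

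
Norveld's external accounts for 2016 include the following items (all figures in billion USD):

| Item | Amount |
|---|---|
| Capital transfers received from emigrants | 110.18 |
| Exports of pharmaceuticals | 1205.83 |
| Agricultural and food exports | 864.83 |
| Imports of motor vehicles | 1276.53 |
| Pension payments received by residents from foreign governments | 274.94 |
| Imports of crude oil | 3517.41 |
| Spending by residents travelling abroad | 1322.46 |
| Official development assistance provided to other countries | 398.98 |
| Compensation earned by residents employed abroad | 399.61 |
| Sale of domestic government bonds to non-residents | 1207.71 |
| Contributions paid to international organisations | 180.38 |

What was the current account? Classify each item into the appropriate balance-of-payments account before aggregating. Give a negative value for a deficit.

Goods: -3517.41 + 1205.83 - 1276.53 + 864.83 = -2723.28
Services: -1322.46
Primary income: 399.61
Secondary income: 274.94 - 398.98 - 180.38 = -304.42
Current account = (-2723.28) + (-1322.46) + 399.61 + (-304.42) = -3950.55
(Excluded from the current account — capital account: capital transfers received from emigrants 110.18; financial account: sale of domestic government bonds to non-residents 1207.71.)

-3950.55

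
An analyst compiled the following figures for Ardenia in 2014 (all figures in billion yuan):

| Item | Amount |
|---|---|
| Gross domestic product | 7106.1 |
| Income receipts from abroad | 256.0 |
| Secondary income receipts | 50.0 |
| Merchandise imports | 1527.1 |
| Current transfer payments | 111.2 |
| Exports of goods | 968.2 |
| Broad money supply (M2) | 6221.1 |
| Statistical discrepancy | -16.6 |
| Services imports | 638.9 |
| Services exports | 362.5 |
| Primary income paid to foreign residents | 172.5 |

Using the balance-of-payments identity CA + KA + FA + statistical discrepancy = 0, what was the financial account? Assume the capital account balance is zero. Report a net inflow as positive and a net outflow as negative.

829.6

Goods balance = 968.2 - 1527.1 = -558.9
Services balance = 362.5 - 638.9 = -276.4
Trade balance (goods + services) = -558.9 + (-276.4) = -835.3
Net primary income = 256.0 - 172.5 = 83.5
Net secondary income = 50.0 - 111.2 = -61.2
Current account = -835.3 + 83.5 + (-61.2) = -813.0
Financial account = -(-813.0 + (-16.6)) = 829.6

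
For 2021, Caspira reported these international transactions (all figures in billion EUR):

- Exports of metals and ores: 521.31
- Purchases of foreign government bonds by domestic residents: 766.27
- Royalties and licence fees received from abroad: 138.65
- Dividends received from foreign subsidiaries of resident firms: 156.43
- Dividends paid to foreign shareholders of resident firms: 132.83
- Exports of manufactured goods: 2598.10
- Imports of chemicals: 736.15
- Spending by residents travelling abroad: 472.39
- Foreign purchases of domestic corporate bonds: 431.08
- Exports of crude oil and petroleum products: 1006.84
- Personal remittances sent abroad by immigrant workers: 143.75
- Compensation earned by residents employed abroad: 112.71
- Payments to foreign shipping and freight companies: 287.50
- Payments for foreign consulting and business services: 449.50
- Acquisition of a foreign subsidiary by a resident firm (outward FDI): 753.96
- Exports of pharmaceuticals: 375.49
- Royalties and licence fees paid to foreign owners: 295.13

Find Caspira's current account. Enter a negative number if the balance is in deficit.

Goods: -736.15 + 521.31 + 2598.10 + 1006.84 + 375.49 = 3765.59
Services: -449.50 + 138.65 - 472.39 - 295.13 - 287.50 = -1365.87
Primary income: 112.71 - 132.83 + 156.43 = 136.31
Secondary income: -143.75
Current account = 3765.59 + (-1365.87) + 136.31 + (-143.75) = 2392.28
(Excluded from the current account — financial account: purchases of foreign government bonds by domestic residents 766.27, foreign purchases of domestic corporate bonds 431.08, acquisition of a foreign subsidiary by a resident firm (outward FDI) 753.96.)

2392.28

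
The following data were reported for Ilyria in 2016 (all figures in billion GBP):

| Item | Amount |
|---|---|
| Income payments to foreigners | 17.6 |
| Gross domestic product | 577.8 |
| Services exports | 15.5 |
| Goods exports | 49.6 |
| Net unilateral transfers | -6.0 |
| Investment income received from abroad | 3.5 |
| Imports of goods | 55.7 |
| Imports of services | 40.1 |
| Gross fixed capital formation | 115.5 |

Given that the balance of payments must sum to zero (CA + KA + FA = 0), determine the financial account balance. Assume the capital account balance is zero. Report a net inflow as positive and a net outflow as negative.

50.8

Goods balance = 49.6 - 55.7 = -6.1
Services balance = 15.5 - 40.1 = -24.6
Trade balance (goods + services) = -6.1 + (-24.6) = -30.7
Net primary income = 3.5 - 17.6 = -14.1
Net secondary income = -6.0
Current account = -30.7 + (-14.1) + (-6.0) = -50.8
Financial account = -(-50.8) = 50.8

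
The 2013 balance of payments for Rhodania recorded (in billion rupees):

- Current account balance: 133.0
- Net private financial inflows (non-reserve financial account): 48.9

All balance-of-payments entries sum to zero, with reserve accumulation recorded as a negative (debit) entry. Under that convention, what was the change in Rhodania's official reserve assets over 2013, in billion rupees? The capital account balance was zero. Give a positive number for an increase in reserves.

Official reserve transactions balance = -(133.0 + 48.9) = -181.9
An accumulation of reserves is recorded as a debit (negative entry), so the change in the stock of reserves is the negative of that balance.
Change in official reserves = -(-181.9) = 181.9

181.9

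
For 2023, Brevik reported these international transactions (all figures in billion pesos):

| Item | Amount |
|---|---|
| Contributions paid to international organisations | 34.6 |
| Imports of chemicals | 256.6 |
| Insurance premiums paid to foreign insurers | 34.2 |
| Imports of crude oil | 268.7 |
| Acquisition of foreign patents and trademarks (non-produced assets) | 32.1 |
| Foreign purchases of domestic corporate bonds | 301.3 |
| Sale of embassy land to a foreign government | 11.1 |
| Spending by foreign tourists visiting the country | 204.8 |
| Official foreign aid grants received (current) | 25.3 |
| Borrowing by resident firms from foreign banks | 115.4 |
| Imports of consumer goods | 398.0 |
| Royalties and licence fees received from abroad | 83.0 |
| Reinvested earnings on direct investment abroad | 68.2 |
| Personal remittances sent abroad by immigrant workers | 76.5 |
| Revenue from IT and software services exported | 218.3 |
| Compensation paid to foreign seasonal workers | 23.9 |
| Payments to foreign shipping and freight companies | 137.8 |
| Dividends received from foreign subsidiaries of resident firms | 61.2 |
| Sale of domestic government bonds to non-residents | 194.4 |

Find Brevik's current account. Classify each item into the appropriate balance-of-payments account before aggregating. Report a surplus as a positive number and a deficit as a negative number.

-569.5

Goods: -256.6 - 398.0 - 268.7 = -923.3
Services: -137.8 - 34.2 + 83.0 + 204.8 + 218.3 = 334.1
Primary income: -23.9 + 68.2 + 61.2 = 105.5
Secondary income: -34.6 + 25.3 - 76.5 = -85.8
Current account = (-923.3) + 334.1 + 105.5 + (-85.8) = -569.5
(Excluded from the current account — capital account: acquisition of foreign patents and trademarks (non-produced assets) 32.1, sale of embassy land to a foreign government 11.1; financial account: foreign purchases of domestic corporate bonds 301.3, borrowing by resident firms from foreign banks 115.4, sale of domestic government bonds to non-residents 194.4.)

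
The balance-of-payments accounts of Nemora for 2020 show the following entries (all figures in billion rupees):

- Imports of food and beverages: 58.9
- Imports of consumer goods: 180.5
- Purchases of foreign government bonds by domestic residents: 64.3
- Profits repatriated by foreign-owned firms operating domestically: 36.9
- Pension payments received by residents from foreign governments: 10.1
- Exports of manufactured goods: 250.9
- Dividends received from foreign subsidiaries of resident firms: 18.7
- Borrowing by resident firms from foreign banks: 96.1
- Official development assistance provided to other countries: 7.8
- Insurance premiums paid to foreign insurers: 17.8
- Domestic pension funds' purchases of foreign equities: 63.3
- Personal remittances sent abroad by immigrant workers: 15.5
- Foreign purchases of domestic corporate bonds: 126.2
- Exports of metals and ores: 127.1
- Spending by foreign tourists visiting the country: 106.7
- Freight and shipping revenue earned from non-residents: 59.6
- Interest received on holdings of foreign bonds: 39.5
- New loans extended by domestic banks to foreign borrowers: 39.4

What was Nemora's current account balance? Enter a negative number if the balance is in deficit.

295.2

Goods: 127.1 - 58.9 + 250.9 - 180.5 = 138.6
Services: -17.8 + 106.7 + 59.6 = 148.5
Primary income: 39.5 - 36.9 + 18.7 = 21.3
Secondary income: 10.1 - 7.8 - 15.5 = -13.2
Current account = 138.6 + 148.5 + 21.3 + (-13.2) = 295.2
(Excluded from the current account — financial account: purchases of foreign government bonds by domestic residents 64.3, borrowing by resident firms from foreign banks 96.1, domestic pension funds' purchases of foreign equities 63.3, foreign purchases of domestic corporate bonds 126.2, new loans extended by domestic banks to foreign borrowers 39.4.)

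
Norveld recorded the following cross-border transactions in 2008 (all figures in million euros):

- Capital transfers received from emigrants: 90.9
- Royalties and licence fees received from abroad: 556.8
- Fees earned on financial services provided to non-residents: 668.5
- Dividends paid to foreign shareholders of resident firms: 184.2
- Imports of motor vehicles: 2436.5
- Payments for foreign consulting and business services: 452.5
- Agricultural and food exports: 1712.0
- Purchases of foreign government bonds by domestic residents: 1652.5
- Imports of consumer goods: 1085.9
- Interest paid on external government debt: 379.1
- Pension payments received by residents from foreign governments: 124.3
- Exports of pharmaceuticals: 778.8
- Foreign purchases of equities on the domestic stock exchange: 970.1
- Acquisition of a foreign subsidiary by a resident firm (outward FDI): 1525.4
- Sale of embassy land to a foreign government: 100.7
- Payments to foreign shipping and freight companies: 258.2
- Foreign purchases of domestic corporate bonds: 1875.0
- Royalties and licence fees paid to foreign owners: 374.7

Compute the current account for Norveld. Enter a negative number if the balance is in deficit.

-1330.7

Goods: -2436.5 - 1085.9 + 1712.0 + 778.8 = -1031.6
Services: 556.8 + 668.5 - 258.2 - 452.5 - 374.7 = 139.9
Primary income: -184.2 - 379.1 = -563.3
Secondary income: 124.3
Current account = (-1031.6) + 139.9 + (-563.3) + 124.3 = -1330.7
(Excluded from the current account — capital account: capital transfers received from emigrants 90.9, sale of embassy land to a foreign government 100.7; financial account: purchases of foreign government bonds by domestic residents 1652.5, foreign purchases of equities on the domestic stock exchange 970.1, acquisition of a foreign subsidiary by a resident firm (outward FDI) 1525.4, foreign purchases of domestic corporate bonds 1875.0.)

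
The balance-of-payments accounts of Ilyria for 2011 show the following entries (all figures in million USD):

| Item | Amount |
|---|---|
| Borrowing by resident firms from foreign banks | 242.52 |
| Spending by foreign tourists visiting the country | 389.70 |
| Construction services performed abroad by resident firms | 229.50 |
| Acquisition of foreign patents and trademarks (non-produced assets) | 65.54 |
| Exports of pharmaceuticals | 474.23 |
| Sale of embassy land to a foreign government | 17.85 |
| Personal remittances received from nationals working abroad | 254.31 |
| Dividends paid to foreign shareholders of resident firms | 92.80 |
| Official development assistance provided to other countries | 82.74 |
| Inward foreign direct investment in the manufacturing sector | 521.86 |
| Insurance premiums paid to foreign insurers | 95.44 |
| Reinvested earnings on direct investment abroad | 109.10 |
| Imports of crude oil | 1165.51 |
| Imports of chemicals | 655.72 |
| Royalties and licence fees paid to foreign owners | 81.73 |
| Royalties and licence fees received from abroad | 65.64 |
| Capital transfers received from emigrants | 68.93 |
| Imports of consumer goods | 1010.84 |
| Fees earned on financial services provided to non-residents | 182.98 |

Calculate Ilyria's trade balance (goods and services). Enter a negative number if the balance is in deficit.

-1667.19

Goods: -1010.84 - 1165.51 - 655.72 + 474.23 = -2357.84
Services: 182.98 + 65.64 - 81.73 + 229.50 - 95.44 + 389.70 = 690.65
Trade balance = -2357.84 + 690.65 = -1667.19
(Excluded from the trade balance — financial account: borrowing by resident firms from foreign banks 242.52, inward foreign direct investment in the manufacturing sector 521.86; capital account: acquisition of foreign patents and trademarks (non-produced assets) 65.54, sale of embassy land to a foreign government 17.85, capital transfers received from emigrants 68.93; secondary income: personal remittances received from nationals working abroad 254.31, official development assistance provided to other countries 82.74; primary income: dividends paid to foreign shareholders of resident firms 92.80, reinvested earnings on direct investment abroad 109.10.)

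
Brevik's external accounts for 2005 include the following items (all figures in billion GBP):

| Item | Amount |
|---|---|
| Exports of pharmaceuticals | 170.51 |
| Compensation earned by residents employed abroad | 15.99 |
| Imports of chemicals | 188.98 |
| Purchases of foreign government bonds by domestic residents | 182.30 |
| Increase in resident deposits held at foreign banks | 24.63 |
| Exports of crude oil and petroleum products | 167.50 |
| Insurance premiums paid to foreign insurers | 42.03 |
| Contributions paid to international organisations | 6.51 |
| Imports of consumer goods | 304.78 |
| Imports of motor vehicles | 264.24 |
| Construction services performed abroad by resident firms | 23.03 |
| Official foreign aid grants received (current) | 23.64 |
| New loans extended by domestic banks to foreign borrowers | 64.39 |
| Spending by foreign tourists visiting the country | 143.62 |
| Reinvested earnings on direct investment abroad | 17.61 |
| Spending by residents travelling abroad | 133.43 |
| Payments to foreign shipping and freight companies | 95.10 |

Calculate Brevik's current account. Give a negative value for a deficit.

Goods: 167.50 + 170.51 - 304.78 - 264.24 - 188.98 = -419.99
Services: -42.03 + 23.03 - 95.10 - 133.43 + 143.62 = -103.91
Primary income: 17.61 + 15.99 = 33.60
Secondary income: 23.64 - 6.51 = 17.13
Current account = (-419.99) + (-103.91) + 33.60 + 17.13 = -473.17
(Excluded from the current account — financial account: purchases of foreign government bonds by domestic residents 182.30, increase in resident deposits held at foreign banks 24.63, new loans extended by domestic banks to foreign borrowers 64.39.)

-473.17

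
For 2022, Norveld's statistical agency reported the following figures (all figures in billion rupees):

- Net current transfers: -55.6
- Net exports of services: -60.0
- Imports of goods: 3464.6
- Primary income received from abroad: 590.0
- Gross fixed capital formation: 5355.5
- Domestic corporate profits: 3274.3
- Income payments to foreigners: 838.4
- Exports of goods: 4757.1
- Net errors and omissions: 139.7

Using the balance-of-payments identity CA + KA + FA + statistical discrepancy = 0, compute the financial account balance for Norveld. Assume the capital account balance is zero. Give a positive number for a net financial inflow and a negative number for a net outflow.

Goods balance = 4757.1 - 3464.6 = 1292.5
Services balance = -60.0
Trade balance (goods + services) = 1292.5 + (-60.0) = 1232.5
Net primary income = 590.0 - 838.4 = -248.4
Net secondary income = -55.6
Current account = 1232.5 + (-248.4) + (-55.6) = 928.5
Financial account = -(928.5 + 139.7) = -1068.2

-1068.2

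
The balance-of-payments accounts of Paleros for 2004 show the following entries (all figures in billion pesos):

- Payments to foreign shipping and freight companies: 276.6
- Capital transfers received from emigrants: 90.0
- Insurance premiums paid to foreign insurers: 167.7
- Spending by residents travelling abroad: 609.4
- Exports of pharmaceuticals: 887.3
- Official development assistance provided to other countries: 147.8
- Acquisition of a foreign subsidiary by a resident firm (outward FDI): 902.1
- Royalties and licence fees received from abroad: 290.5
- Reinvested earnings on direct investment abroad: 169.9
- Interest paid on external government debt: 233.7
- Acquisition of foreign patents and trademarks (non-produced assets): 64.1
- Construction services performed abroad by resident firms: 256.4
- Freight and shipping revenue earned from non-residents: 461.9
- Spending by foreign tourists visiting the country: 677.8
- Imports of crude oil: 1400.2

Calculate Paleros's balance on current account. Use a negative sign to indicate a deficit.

Goods: 887.3 - 1400.2 = -512.9
Services: -609.4 + 461.9 - 276.6 + 256.4 - 167.7 + 290.5 + 677.8 = 632.9
Primary income: 169.9 - 233.7 = -63.8
Secondary income: -147.8
Current account = (-512.9) + 632.9 + (-63.8) + (-147.8) = -91.6
(Excluded from the current account — capital account: capital transfers received from emigrants 90.0, acquisition of foreign patents and trademarks (non-produced assets) 64.1; financial account: acquisition of a foreign subsidiary by a resident firm (outward FDI) 902.1.)

-91.6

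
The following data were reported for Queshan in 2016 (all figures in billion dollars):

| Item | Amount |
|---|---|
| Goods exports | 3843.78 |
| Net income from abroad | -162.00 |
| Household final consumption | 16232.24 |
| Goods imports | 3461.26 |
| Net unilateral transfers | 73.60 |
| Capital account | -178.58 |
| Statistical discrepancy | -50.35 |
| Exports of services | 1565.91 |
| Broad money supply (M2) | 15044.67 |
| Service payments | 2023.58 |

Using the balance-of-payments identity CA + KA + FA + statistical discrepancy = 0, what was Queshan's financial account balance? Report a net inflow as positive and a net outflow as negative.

Goods balance = 3843.78 - 3461.26 = 382.52
Services balance = 1565.91 - 2023.58 = -457.67
Trade balance (goods + services) = 382.52 + (-457.67) = -75.15
Net primary income = -162.00
Net secondary income = 73.60
Current account = -75.15 + (-162.00) + 73.60 = -163.55
Financial account = -(-163.55 + (-178.58) + (-50.35)) = 392.48

392.48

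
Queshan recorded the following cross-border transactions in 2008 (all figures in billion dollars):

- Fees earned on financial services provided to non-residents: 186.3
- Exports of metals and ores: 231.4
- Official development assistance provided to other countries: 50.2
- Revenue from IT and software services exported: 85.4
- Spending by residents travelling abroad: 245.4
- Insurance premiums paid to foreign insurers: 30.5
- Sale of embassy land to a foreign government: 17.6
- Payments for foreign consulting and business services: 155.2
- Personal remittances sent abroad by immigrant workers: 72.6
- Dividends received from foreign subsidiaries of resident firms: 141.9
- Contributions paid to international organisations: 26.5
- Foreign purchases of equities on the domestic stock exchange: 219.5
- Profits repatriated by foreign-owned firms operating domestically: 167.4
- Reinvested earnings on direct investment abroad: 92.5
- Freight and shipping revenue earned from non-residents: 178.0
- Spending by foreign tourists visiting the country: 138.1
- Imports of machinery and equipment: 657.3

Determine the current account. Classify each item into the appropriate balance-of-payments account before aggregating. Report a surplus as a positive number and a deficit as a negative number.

Goods: -657.3 + 231.4 = -425.9
Services: 85.4 + 186.3 - 30.5 - 245.4 - 155.2 + 178.0 + 138.1 = 156.7
Primary income: 141.9 - 167.4 + 92.5 = 67.0
Secondary income: -26.5 - 50.2 - 72.6 = -149.3
Current account = (-425.9) + 156.7 + 67.0 + (-149.3) = -351.5
(Excluded from the current account — capital account: sale of embassy land to a foreign government 17.6; financial account: foreign purchases of equities on the domestic stock exchange 219.5.)

-351.5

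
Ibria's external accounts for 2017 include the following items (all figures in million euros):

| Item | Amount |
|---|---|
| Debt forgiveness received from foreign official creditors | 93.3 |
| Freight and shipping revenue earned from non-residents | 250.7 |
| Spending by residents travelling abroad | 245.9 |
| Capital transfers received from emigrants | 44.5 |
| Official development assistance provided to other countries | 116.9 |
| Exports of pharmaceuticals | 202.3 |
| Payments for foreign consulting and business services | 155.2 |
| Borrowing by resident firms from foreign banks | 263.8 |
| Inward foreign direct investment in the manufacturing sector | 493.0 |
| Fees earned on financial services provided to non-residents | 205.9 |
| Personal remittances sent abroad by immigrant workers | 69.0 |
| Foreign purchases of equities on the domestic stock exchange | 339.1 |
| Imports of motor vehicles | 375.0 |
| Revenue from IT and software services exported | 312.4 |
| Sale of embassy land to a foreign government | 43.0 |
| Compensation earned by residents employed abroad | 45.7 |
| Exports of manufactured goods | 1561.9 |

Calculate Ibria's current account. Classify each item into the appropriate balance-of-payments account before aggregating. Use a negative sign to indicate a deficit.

1616.9

Goods: 202.3 + 1561.9 - 375.0 = 1389.2
Services: 205.9 + 312.4 - 155.2 + 250.7 - 245.9 = 367.9
Primary income: 45.7
Secondary income: -69.0 - 116.9 = -185.9
Current account = 1389.2 + 367.9 + 45.7 + (-185.9) = 1616.9
(Excluded from the current account — capital account: debt forgiveness received from foreign official creditors 93.3, capital transfers received from emigrants 44.5, sale of embassy land to a foreign government 43.0; financial account: borrowing by resident firms from foreign banks 263.8, inward foreign direct investment in the manufacturing sector 493.0, foreign purchases of equities on the domestic stock exchange 339.1.)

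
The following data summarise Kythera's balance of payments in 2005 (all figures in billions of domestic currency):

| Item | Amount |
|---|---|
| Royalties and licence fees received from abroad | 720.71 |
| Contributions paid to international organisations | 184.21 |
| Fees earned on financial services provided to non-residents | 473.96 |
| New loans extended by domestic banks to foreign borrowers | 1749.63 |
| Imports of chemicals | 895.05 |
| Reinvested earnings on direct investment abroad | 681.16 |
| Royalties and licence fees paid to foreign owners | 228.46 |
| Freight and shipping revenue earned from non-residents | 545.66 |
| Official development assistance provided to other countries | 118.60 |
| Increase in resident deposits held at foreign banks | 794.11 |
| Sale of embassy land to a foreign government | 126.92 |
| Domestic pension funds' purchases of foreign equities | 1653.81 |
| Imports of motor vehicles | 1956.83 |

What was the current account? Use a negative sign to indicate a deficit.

Goods: -895.05 - 1956.83 = -2851.88
Services: 720.71 - 228.46 + 473.96 + 545.66 = 1511.87
Primary income: 681.16
Secondary income: -118.60 - 184.21 = -302.81
Current account = (-2851.88) + 1511.87 + 681.16 + (-302.81) = -961.66
(Excluded from the current account — financial account: new loans extended by domestic banks to foreign borrowers 1749.63, increase in resident deposits held at foreign banks 794.11, domestic pension funds' purchases of foreign equities 1653.81; capital account: sale of embassy land to a foreign government 126.92.)

-961.66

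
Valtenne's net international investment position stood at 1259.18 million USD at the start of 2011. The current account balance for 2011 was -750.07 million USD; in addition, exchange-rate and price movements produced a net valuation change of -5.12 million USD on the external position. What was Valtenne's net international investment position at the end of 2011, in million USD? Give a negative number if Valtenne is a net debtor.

Change in NIIP = current account + net valuation change = -750.07 + (-5.12) = -755.19
End-of-year NIIP = 1259.18 + (-755.19) = 503.99

503.99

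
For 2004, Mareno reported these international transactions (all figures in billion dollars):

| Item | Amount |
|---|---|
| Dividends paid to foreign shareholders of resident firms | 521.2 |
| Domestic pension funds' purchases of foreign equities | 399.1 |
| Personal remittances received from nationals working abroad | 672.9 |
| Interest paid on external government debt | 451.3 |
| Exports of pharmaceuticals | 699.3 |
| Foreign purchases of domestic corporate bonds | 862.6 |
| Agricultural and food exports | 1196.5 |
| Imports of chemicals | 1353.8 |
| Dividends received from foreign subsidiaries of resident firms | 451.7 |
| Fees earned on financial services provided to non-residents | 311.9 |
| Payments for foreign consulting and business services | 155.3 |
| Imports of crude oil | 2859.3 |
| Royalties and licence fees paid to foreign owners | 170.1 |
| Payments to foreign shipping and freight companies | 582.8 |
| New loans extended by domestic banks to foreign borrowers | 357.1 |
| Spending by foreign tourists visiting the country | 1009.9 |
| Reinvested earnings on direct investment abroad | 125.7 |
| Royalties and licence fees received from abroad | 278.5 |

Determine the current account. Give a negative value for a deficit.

-1347.4

Goods: 699.3 - 2859.3 + 1196.5 - 1353.8 = -2317.3
Services: 311.9 - 155.3 + 1009.9 - 170.1 + 278.5 - 582.8 = 692.1
Primary income: 125.7 - 451.3 + 451.7 - 521.2 = -395.1
Secondary income: 672.9
Current account = (-2317.3) + 692.1 + (-395.1) + 672.9 = -1347.4
(Excluded from the current account — financial account: domestic pension funds' purchases of foreign equities 399.1, foreign purchases of domestic corporate bonds 862.6, new loans extended by domestic banks to foreign borrowers 357.1.)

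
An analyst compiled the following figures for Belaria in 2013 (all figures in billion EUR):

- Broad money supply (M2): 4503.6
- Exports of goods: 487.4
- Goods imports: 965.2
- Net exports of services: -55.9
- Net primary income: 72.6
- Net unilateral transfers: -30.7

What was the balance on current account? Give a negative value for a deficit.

-491.8

Goods balance = 487.4 - 965.2 = -477.8
Services balance = -55.9
Trade balance (goods + services) = -477.8 + (-55.9) = -533.7
Net primary income = 72.6
Net secondary income = -30.7
Current account = -533.7 + 72.6 + (-30.7) = -491.8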